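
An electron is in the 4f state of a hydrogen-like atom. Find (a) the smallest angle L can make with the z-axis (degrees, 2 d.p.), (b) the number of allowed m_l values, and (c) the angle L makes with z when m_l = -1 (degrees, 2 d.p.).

The 4f subshell has l = 3.
cos θ_min = 3/√12, so θ_min ≈ 30.00°.
There are 2l+1 = 7 values of m_l.
For m_l = -1: cos θ = -1/√12, θ ≈ 106.78°.

θ_min ≈ 30.00°; 7 values; θ(m_l=-1) ≈ 106.78°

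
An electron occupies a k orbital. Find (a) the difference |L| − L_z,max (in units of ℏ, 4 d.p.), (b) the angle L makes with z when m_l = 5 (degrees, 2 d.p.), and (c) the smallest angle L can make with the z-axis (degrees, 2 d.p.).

|L|−L_z,max ≈ 0.4833ℏ; θ(m_l=5) ≈ 48.08°; θ_min ≈ 20.70°

A k state has l = 7.
|L| − L_z,max = (2√14 − 7)ℏ ≈ 0.4833ℏ.
For m_l = 5: cos θ = 5/√56, θ ≈ 48.08°.
cos θ_min = 7/√56, so θ_min ≈ 20.70°.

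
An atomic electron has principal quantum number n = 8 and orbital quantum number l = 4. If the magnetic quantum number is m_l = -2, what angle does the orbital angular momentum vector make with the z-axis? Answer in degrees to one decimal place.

|L|² = l(l+1)ℏ² = 20ℏ², so |L| = 2√5 ℏ.
L_z = m_l ℏ = −2ℏ.
cos θ = L_z/|L| = -2/√20, so θ ≈ 116.6°.

θ ≈ 116.6°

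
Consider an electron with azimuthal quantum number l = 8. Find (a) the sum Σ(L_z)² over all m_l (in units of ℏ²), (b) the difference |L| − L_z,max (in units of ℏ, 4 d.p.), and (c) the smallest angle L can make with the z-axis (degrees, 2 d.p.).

Σ(L_z)² = 408 ℏ²; |L|−L_z,max ≈ 0.4853ℏ; θ_min ≈ 19.47°

Σ m_l² = 408, so Σ(L_z)² = 408 ℏ².
|L| − L_z,max = (6√2 − 8)ℏ ≈ 0.4853ℏ.
cos θ_min = 8/√72, so θ_min ≈ 19.47°.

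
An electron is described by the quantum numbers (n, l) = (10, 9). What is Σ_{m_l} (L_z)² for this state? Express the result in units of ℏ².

Σ(L_z)² = 570 ℏ²

The allowed m_l values are -9, -8, -7, -6, -5, -4, -3, -2, -1, 0, 1, 2, 3, 4, 5, 6, 7, 8, 9.
Summing m² from −9 to 9: Σ m_l² = 570.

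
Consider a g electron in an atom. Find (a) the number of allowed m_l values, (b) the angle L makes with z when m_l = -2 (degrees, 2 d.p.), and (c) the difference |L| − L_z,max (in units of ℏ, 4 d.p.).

A g state has l = 4.
There are 2l+1 = 9 values of m_l.
For m_l = -2: cos θ = -2/√20, θ ≈ 116.57°.
|L| − L_z,max = (2√5 − 4)ℏ ≈ 0.4721ℏ.

9 values; θ(m_l=-2) ≈ 116.57°; |L|−L_z,max ≈ 0.4721ℏ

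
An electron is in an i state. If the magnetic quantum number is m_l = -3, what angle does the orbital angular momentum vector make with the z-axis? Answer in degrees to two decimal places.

θ ≈ 117.58°

For an i orbital, l = 6.
|L|² = l(l+1)ℏ² = 42ℏ², so |L| = √42 ℏ.
L_z = m_l ℏ = −3ℏ.
cos θ = L_z/|L| = -3/√42, so θ ≈ 117.58°.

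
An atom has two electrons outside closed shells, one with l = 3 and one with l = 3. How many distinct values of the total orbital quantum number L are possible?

The total orbital quantum number L ranges from |l₁ − l₂| to l₁ + l₂ in integer steps.
So L can be 0, 1, 2, 3, 4, 5, 6.
That is 7 values.

7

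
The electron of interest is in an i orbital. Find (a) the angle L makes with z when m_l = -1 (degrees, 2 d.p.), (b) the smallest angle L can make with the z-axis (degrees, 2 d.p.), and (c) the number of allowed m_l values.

θ(m_l=-1) ≈ 98.88°; θ_min ≈ 22.21°; 13 values

The letter i corresponds to l = 6.
For m_l = -1: cos θ = -1/√42, θ ≈ 98.88°.
cos θ_min = 6/√42, so θ_min ≈ 22.21°.
There are 2l+1 = 13 values of m_l.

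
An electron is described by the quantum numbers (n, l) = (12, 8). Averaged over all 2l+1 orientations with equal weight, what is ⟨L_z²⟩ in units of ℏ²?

The allowed m_l values are -8, -7, -6, -5, -4, -3, -2, -1, 0, 1, 2, 3, 4, 5, 6, 7, 8.
⟨L_z²⟩ = ℏ²·(Σ m_l²)/(2l+1) = ℏ²·408/17 = 24ℏ².

⟨L_z²⟩ = 24 ℏ²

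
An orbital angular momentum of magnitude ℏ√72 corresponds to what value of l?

l = 8

(|L|/ℏ)² = l(l+1) = 72.
Solving: l = 8.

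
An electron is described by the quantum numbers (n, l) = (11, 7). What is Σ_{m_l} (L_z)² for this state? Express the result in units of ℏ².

The allowed m_l values are -7, -6, -5, -4, -3, -2, -1, 0, 1, 2, 3, 4, 5, 6, 7.
Σ m_l² = l(l+1)(2l+1)/3 = 7·8·15/3 = 280.

Σ(L_z)² = 280 ℏ²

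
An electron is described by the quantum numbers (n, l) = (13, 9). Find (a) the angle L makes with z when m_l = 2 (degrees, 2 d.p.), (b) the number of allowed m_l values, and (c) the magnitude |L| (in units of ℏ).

For m_l = 2: cos θ = 2/√90, θ ≈ 77.83°.
There are 2l+1 = 19 values of m_l.
|L| = ℏ√(9·10) = 3√10 ℏ ≈ 9.487ℏ.

θ(m_l=2) ≈ 77.83°; 19 values; |L| = 3√10 ℏ ≈ 9.487ℏ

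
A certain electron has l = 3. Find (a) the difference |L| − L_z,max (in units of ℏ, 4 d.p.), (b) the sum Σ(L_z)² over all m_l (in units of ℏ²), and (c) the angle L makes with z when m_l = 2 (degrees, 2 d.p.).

|L|−L_z,max ≈ 0.4641ℏ; Σ(L_z)² = 28 ℏ²; θ(m_l=2) ≈ 54.74°

|L| − L_z,max = (2√3 − 3)ℏ ≈ 0.4641ℏ.
Σ m_l² = 28, so Σ(L_z)² = 28 ℏ².
For m_l = 2: cos θ = 2/√12, θ ≈ 54.74°.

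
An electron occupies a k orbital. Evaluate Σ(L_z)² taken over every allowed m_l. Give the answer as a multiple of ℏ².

Σ(L_z)² = 280 ℏ²

A k state has l = 7.
m_l ∈ {-7, -6, -5, -4, -3, -2, -1, 0, 1, 2, 3, 4, 5, 6, 7}.
Σ m_l² = l(l+1)(2l+1)/3 = 7·8·15/3 = 280.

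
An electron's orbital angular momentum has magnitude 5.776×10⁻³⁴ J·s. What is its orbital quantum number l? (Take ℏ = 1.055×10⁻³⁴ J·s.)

l = 5

|L|/ℏ = (5.776×10⁻³⁴)/(1.055×10⁻³⁴) ≈ 5.475.
(|L|/ℏ)² = l(l+1) ≈ 29.97 ⇒ l = 5.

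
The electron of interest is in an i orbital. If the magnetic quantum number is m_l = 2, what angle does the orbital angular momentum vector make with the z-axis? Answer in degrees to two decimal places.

An i state has l = 6.
|L| = √(l(l+1)) ℏ = √42 ℏ.
L_z = m_l ℏ = 2ℏ.
cos θ = L_z/|L| = 2/√42, so θ ≈ 72.02°.

θ ≈ 72.02°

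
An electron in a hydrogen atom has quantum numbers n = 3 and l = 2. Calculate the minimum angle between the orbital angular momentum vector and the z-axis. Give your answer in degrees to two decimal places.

|L|² = l(l+1)ℏ² = 6ℏ², so |L| = √6 ℏ.
The smallest angle corresponds to the largest L_z, i.e. m_l = l = 2, giving L_z = 2ℏ.
cos θ_min = 2/√6, so θ_min ≈ 35.26°.

θ_min ≈ 35.26°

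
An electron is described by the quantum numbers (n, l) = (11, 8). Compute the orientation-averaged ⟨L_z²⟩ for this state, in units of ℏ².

⟨L_z²⟩ = 24 ℏ²

m_l ∈ {-8, -7, -6, -5, -4, -3, -2, -1, 0, 1, 2, 3, 4, 5, 6, 7, 8}.
⟨L_z²⟩ = ℏ²·l(l+1)/3 = 24ℏ².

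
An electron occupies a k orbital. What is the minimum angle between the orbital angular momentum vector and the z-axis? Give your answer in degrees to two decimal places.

θ_min ≈ 20.70°

K corresponds to l = 7.
|L|² = l(l+1)ℏ² = 56ℏ², so |L| = 2√14 ℏ.
The smallest angle corresponds to the largest L_z, i.e. m_l = l = 7, giving L_z = 7ℏ.
cos θ_min = 7/√56, so θ_min ≈ 20.70°.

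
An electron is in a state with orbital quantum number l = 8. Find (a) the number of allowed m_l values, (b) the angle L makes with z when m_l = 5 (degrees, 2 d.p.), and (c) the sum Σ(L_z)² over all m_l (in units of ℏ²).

17 values; θ(m_l=5) ≈ 53.90°; Σ(L_z)² = 408 ℏ²

There are 2l+1 = 17 values of m_l.
For m_l = 5: cos θ = 5/√72, θ ≈ 53.90°.
Σ m_l² = 408, so Σ(L_z)² = 408 ℏ².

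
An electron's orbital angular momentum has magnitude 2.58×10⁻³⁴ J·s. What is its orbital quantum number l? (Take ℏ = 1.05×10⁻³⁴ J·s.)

l = 2

In units of ℏ, |L| ≈ 2.457.
Set l(l+1) = 6.04; the integer solution is l = 2.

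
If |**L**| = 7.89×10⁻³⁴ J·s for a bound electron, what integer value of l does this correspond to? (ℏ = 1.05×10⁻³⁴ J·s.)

l = 7

Dividing by ℏ: |L|/ℏ ≈ 7.514.
(|L|/ℏ)² = l(l+1) ≈ 56.46 ⇒ l = 7.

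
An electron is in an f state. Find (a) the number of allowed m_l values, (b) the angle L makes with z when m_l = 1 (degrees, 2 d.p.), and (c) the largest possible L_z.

7 values; θ(m_l=1) ≈ 73.22°; L_z,max = 3ℏ

For an f orbital, l = 3.
There are 2l+1 = 7 values of m_l.
For m_l = 1: cos θ = 1/√12, θ ≈ 73.22°.
L_z,max = lℏ = 3ℏ.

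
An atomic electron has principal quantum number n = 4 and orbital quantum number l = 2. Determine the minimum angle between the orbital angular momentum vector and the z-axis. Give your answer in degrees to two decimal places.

θ_min ≈ 35.26°

|L| = √(l(l+1)) ℏ = √6 ℏ.
The smallest angle corresponds to the largest L_z, i.e. m_l = l = 2, giving L_z = 2ℏ.
cos θ_min = 2/√6, so θ_min ≈ 35.26°.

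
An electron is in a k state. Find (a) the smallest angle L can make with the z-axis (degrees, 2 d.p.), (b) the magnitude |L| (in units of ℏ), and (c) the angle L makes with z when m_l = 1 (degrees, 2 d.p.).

The letter k corresponds to l = 7.
cos θ_min = 7/√56, so θ_min ≈ 20.70°.
|L| = ℏ√(7·8) = 2√14 ℏ ≈ 7.483ℏ.
For m_l = 1: cos θ = 1/√56, θ ≈ 82.32°.

θ_min ≈ 20.70°; |L| = 2√14 ℏ ≈ 7.483ℏ; θ(m_l=1) ≈ 82.32°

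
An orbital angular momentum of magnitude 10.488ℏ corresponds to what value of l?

(|L|/ℏ)² = l(l+1) = 110.
l² + l − 110 = 0 ⇒ l = 10.

l = 10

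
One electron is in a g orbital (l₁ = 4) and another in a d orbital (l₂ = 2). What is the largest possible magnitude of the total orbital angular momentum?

|L_tot|_max = √42 ℏ ≈ 6.481ℏ

L runs from |4 − 2| = 2 to 4 + 2 = 6.
So L can be 2, 3, 4, 5, 6.
The largest magnitude corresponds to L = 6: |L_tot| = ℏ√(6·7) = √42 ℏ.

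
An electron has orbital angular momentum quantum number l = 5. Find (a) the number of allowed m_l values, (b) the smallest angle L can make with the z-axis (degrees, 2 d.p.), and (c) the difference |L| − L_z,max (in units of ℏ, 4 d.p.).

11 values; θ_min ≈ 24.09°; |L|−L_z,max ≈ 0.4772ℏ

There are 2l+1 = 11 values of m_l.
cos θ_min = 5/√30, so θ_min ≈ 24.09°.
|L| − L_z,max = (√30 − 5)ℏ ≈ 0.4772ℏ.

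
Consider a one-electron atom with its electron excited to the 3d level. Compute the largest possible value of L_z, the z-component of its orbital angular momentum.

The 3d level has l = 2.
L_z = m_l ℏ with m_l ∈ {−2, …, 2}; the maximum is m_l = 2.

L_z,max = 2ℏ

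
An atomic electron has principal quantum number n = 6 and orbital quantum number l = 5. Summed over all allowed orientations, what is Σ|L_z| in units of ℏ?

m_l runs from −5 to 5, i.e. {-5, -4, -3, -2, -1, 0, 1, 2, 3, 4, 5}.
Σ|m_l| = l(l+1) = 30.

Σ|L_z| = 30 ℏ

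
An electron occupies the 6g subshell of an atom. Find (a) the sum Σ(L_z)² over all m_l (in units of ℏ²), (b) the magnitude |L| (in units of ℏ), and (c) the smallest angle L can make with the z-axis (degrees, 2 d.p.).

The 6g subshell has l = 4.
Σ m_l² = 60, so Σ(L_z)² = 60 ℏ².
|L| = ℏ√(4·5) = 2√5 ℏ ≈ 4.472ℏ.
cos θ_min = 4/√20, so θ_min ≈ 26.57°.

Σ(L_z)² = 60 ℏ²; |L| = 2√5 ℏ ≈ 4.472ℏ; θ_min ≈ 26.57°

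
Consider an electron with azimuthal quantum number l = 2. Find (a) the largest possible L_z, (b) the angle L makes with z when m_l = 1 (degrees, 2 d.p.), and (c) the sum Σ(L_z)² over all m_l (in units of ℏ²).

L_z,max = 2ℏ; θ(m_l=1) ≈ 65.91°; Σ(L_z)² = 10 ℏ²

L_z,max = lℏ = 2ℏ.
For m_l = 1: cos θ = 1/√6, θ ≈ 65.91°.
Σ m_l² = 10, so Σ(L_z)² = 10 ℏ².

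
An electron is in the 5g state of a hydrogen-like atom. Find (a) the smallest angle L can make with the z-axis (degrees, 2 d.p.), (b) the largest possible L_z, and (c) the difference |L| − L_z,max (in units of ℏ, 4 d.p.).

θ_min ≈ 26.57°; L_z,max = 4ℏ; |L|−L_z,max ≈ 0.4721ℏ

5g means n = 5, l = 4.
cos θ_min = 4/√20, so θ_min ≈ 26.57°.
L_z,max = lℏ = 4ℏ.
|L| − L_z,max = (2√5 − 4)ℏ ≈ 0.4721ℏ.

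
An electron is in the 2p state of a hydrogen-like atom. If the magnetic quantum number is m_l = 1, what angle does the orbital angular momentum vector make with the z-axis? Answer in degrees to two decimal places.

θ ≈ 45.00°

For 2p, l = 1.
|L| = √(l(l+1)) ℏ = √2 ℏ.
L_z = m_l ℏ = 1ℏ.
cos θ = L_z/|L| = 1/√2, so θ ≈ 45.00°.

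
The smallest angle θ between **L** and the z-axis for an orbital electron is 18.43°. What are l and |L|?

cos²θ_min = l/(l+1) = 0.9001.
l = cos²θ/sin²θ ≈ 9.
Then |L| = ℏ√(9·10) = 3√10 ℏ.

l = 9, |L| = 3√10 ℏ ≈ 9.487ℏ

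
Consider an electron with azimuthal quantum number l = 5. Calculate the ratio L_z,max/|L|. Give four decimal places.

L_z,max/|L| = 0.9129

|L| = √30 ℏ ≈ 5.4772ℏ, while L_z,max = lℏ = 5ℏ.
L_z,max/|L| = 5/√30 = 0.9129.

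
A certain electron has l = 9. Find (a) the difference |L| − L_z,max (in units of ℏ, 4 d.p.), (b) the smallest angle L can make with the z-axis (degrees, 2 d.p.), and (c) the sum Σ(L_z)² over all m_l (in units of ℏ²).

|L| − L_z,max = (3√10 − 9)ℏ ≈ 0.4868ℏ.
cos θ_min = 9/√90, so θ_min ≈ 18.43°.
Σ m_l² = 570, so Σ(L_z)² = 570 ℏ².

|L|−L_z,max ≈ 0.4868ℏ; θ_min ≈ 18.43°; Σ(L_z)² = 570 ℏ²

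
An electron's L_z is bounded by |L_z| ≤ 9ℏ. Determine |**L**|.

|L| = 3√10 ℏ ≈ 9.487ℏ

The maximum L_z equals lℏ, giving l = 9.
Then |L| = ℏ√(9·10) = 3√10 ℏ.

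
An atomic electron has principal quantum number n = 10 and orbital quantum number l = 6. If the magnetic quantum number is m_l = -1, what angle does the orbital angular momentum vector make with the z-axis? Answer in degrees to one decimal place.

θ ≈ 98.9°

|L| = ℏ√(l(l+1)) = √42 ℏ.
L_z = m_l ℏ = −1ℏ.
cos θ = L_z/|L| = -1/√42, so θ ≈ 98.9°.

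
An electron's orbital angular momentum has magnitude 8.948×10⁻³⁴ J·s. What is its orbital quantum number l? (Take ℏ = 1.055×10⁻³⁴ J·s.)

l = 8

Dividing by ℏ: |L|/ℏ ≈ 8.482.
(|L|/ℏ)² = l(l+1) ≈ 71.94 ⇒ l = 8.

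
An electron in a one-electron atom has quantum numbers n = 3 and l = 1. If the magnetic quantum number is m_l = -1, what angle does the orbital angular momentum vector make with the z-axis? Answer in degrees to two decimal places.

θ ≈ 135.00°

|L| = ℏ√(l(l+1)) = √2 ℏ.
L_z = m_l ℏ = −1ℏ.
cos θ = L_z/|L| = -1/√2, so θ ≈ 135.00°.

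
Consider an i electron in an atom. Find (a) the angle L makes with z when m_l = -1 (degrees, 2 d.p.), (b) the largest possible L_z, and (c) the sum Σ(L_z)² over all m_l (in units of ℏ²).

The letter i corresponds to l = 6.
For m_l = -1: cos θ = -1/√42, θ ≈ 98.88°.
L_z,max = lℏ = 6ℏ.
Σ m_l² = 182, so Σ(L_z)² = 182 ℏ².

θ(m_l=-1) ≈ 98.88°; L_z,max = 6ℏ; Σ(L_z)² = 182 ℏ²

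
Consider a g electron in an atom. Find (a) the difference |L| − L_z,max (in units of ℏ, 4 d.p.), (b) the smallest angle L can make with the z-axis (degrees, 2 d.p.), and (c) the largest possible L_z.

G corresponds to l = 4.
|L| − L_z,max = (2√5 − 4)ℏ ≈ 0.4721ℏ.
cos θ_min = 4/√20, so θ_min ≈ 26.57°.
L_z,max = lℏ = 4ℏ.

|L|−L_z,max ≈ 0.4721ℏ; θ_min ≈ 26.57°; L_z,max = 4ℏ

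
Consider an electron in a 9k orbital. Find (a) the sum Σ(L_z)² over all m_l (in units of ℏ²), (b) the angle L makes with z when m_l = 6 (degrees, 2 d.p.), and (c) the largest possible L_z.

Σ(L_z)² = 280 ℏ²; θ(m_l=6) ≈ 36.70°; L_z,max = 7ℏ

For 9k, l = 7.
Σ m_l² = 280, so Σ(L_z)² = 280 ℏ².
For m_l = 6: cos θ = 6/√56, θ ≈ 36.70°.
L_z,max = lℏ = 7ℏ.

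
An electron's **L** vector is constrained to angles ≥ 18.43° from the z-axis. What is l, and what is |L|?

l = 9, |L| = 3√10 ℏ ≈ 9.487ℏ

At minimum angle, m_l = l, so cos θ = l/√(l(l+1)); cos²θ = l/(l+1) = 0.9001.
Solving: l = 9.
Then |L| = ℏ√(9·10) = 3√10 ℏ.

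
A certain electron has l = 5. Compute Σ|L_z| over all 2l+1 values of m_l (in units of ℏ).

Σ|L_z| = 30 ℏ

The allowed m_l values are -5, -4, -3, -2, -1, 0, 1, 2, 3, 4, 5.
Σ|m_l| = l(l+1) = 30.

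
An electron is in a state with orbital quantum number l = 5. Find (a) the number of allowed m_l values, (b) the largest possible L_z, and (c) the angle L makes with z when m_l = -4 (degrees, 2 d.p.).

There are 2l+1 = 11 values of m_l.
L_z,max = lℏ = 5ℏ.
For m_l = -4: cos θ = -4/√30, θ ≈ 136.91°.

11 values; L_z,max = 5ℏ; θ(m_l=-4) ≈ 136.91°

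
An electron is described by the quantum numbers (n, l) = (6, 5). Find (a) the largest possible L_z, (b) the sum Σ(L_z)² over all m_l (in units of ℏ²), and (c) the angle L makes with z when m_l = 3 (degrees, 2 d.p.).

L_z,max = lℏ = 5ℏ.
Σ m_l² = 110, so Σ(L_z)² = 110 ℏ².
For m_l = 3: cos θ = 3/√30, θ ≈ 56.79°.

L_z,max = 5ℏ; Σ(L_z)² = 110 ℏ²; θ(m_l=3) ≈ 56.79°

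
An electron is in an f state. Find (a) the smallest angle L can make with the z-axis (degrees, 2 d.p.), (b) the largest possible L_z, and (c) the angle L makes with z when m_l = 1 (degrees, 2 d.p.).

An f state has l = 3.
cos θ_min = 3/√12, so θ_min ≈ 30.00°.
L_z,max = lℏ = 3ℏ.
For m_l = 1: cos θ = 1/√12, θ ≈ 73.22°.

θ_min ≈ 30.00°; L_z,max = 3ℏ; θ(m_l=1) ≈ 73.22°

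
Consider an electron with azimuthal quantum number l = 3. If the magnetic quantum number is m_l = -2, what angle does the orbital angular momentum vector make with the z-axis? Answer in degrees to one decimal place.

|L|² = l(l+1)ℏ² = 12ℏ², so |L| = 2√3 ℏ.
L_z = m_l ℏ = −2ℏ.
cos θ = L_z/|L| = -2/√12, so θ ≈ 125.3°.

θ ≈ 125.3°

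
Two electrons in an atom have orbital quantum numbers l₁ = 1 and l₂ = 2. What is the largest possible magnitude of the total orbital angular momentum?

|L_tot|_max = 2√3 ℏ ≈ 3.464ℏ

Angular momentum addition gives L = |l₁ − l₂|, …, l₁ + l₂.
Allowed values: L = 1, 2, 3.
The largest magnitude corresponds to L = 3: |L_tot| = ℏ√(3·4) = 2√3 ℏ.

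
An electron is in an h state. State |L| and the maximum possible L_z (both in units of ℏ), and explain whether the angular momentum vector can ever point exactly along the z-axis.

No: L_z,max = 5ℏ < |L| = √30 ℏ ≈ 5.477ℏ

For an h orbital, l = 5.
|L| = √30 ℏ ≈ 5.4772ℏ, while L_z,max = lℏ = 5ℏ.
Since |L| > L_z,max, the vector can never point exactly along z; the closest it comes is θ_min = arccos(5/√30) ≈ 24.1°.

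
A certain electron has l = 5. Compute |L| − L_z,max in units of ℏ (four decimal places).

|L| − L_z,max ≈ 0.4772ℏ

|L| = √30 ℏ ≈ 5.4772ℏ, while L_z,max = lℏ = 5ℏ.
The difference is (√30 − 5)ℏ ≈ 0.4772ℏ.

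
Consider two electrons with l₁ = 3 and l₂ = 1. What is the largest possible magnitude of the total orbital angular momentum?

|L_tot|_max = 2√5 ℏ ≈ 4.472ℏ

By the triangle rule, |l₁ − l₂| ≤ L ≤ l₁ + l₂.
Allowed values: L = 2, 3, 4.
The largest magnitude corresponds to L = 4: |L_tot| = ℏ√(4·5) = 2√5 ℏ.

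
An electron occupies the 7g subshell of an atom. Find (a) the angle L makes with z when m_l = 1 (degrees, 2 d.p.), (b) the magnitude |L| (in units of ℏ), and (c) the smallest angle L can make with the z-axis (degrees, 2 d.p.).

The 7g subshell has l = 4.
For m_l = 1: cos θ = 1/√20, θ ≈ 77.08°.
|L| = ℏ√(4·5) = 2√5 ℏ ≈ 4.472ℏ.
cos θ_min = 4/√20, so θ_min ≈ 26.57°.

θ(m_l=1) ≈ 77.08°; |L| = 2√5 ℏ ≈ 4.472ℏ; θ_min ≈ 26.57°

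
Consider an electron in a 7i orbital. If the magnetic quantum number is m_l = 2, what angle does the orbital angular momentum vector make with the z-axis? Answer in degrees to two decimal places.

The 7i subshell has l = 6.
|L| = √(l(l+1)) ℏ = √42 ℏ.
L_z = m_l ℏ = 2ℏ.
cos θ = L_z/|L| = 2/√42, so θ ≈ 72.02°.

θ ≈ 72.02°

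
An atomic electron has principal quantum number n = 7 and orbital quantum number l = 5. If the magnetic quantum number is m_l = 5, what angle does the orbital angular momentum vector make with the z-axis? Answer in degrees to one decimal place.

θ ≈ 24.1°

|L|² = l(l+1)ℏ² = 30ℏ², so |L| = √30 ℏ.
L_z = m_l ℏ = 5ℏ.
cos θ = L_z/|L| = 5/√30, so θ ≈ 24.1°.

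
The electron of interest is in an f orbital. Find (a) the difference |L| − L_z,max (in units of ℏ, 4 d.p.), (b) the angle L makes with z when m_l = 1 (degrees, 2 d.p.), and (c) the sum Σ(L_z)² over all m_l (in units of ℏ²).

For an f orbital, l = 3.
|L| − L_z,max = (2√3 − 3)ℏ ≈ 0.4641ℏ.
For m_l = 1: cos θ = 1/√12, θ ≈ 73.22°.
Σ m_l² = 28, so Σ(L_z)² = 28 ℏ².

|L|−L_z,max ≈ 0.4641ℏ; θ(m_l=1) ≈ 73.22°; Σ(L_z)² = 28 ℏ²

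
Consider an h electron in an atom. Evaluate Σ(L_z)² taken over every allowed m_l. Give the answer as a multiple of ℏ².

Σ(L_z)² = 110 ℏ²

H corresponds to l = 5.
The allowed m_l values are -5, -4, -3, -2, -1, 0, 1, 2, 3, 4, 5.
Σ m_l² = 2·(1 + 4 + 9 + 16 + 25) = 110.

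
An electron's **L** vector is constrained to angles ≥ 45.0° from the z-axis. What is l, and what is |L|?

At minimum angle, m_l = l, so cos θ = l/√(l(l+1)); cos²θ = l/(l+1) = 0.5000.
Solving: l = 1.
Then |L| = ℏ√(1·2) = √2 ℏ.

l = 1, |L| = √2 ℏ ≈ 1.414ℏ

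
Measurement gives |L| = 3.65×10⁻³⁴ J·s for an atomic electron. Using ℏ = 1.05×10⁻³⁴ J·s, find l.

In units of ℏ, |L| ≈ 3.476.
(|L|/ℏ)² = l(l+1) ≈ 12.08 ⇒ l = 3.

l = 3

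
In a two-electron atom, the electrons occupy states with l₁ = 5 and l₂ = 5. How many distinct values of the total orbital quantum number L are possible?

11

The total orbital quantum number L ranges from |l₁ − l₂| to l₁ + l₂ in integer steps.
So L can be 0, 1, 2, 3, 4, 5, 6, 7, 8, 9, 10.
That is 11 values.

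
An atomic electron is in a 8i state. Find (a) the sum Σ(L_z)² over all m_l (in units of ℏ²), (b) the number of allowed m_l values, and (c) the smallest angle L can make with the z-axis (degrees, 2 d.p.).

Σ(L_z)² = 182 ℏ²; 13 values; θ_min ≈ 22.21°

8i means n = 8, l = 6.
Σ m_l² = 182, so Σ(L_z)² = 182 ℏ².
There are 2l+1 = 13 values of m_l.
cos θ_min = 6/√42, so θ_min ≈ 22.21°.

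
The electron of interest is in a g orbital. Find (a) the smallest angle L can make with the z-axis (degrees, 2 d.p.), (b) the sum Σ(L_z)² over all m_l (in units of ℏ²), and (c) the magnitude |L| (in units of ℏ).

θ_min ≈ 26.57°; Σ(L_z)² = 60 ℏ²; |L| = 2√5 ℏ ≈ 4.472ℏ

For a g orbital, l = 4.
cos θ_min = 4/√20, so θ_min ≈ 26.57°.
Σ m_l² = 60, so Σ(L_z)² = 60 ℏ².
|L| = ℏ√(4·5) = 2√5 ℏ ≈ 4.472ℏ.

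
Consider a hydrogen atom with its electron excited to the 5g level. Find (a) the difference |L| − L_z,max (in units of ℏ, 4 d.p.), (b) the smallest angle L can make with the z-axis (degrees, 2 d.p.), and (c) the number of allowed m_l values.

|L|−L_z,max ≈ 0.4721ℏ; θ_min ≈ 26.57°; 9 values

The 5g level has l = 4.
|L| − L_z,max = (2√5 − 4)ℏ ≈ 0.4721ℏ.
cos θ_min = 4/√20, so θ_min ≈ 26.57°.
There are 2l+1 = 9 values of m_l.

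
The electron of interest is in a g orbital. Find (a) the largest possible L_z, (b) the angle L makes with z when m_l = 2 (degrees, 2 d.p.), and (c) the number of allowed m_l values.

A g state has l = 4.
L_z,max = lℏ = 4ℏ.
For m_l = 2: cos θ = 2/√20, θ ≈ 63.43°.
There are 2l+1 = 9 values of m_l.

L_z,max = 4ℏ; θ(m_l=2) ≈ 63.43°; 9 values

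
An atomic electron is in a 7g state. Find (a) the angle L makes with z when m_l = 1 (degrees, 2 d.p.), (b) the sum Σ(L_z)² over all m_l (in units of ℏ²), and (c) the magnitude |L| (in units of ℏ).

For 7g, l = 4.
For m_l = 1: cos θ = 1/√20, θ ≈ 77.08°.
Σ m_l² = 60, so Σ(L_z)² = 60 ℏ².
|L| = ℏ√(4·5) = 2√5 ℏ ≈ 4.472ℏ.

θ(m_l=1) ≈ 77.08°; Σ(L_z)² = 60 ℏ²; |L| = 2√5 ℏ ≈ 4.472ℏ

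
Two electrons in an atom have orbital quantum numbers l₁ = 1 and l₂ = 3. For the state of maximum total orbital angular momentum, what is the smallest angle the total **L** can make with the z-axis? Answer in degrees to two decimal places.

By the triangle rule, |l₁ − l₂| ≤ L ≤ l₁ + l₂.
So L can be 2, 3, 4.
The maximum is L = 4, with |L_tot| = ℏ√(4·5) = 2√5 ℏ.
The minimum angle with z is arccos(4/√20) ≈ 26.57°.

θ_min ≈ 26.57°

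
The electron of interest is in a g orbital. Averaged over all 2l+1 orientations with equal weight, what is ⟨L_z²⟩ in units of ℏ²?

⟨L_z²⟩ = 6.667 ℏ²

A g state has l = 4.
m_l runs from −4 to 4, i.e. {-4, -3, -2, -1, 0, 1, 2, 3, 4}.
Average of L_z² over 9 states: 60/9 ℏ² = 6.667 ℏ².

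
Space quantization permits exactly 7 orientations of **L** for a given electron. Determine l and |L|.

l = 3, |L| = 2√3 ℏ ≈ 3.464ℏ

7 = 2l + 1, so l = (7−1)/2 = 3.
Then |L| = √(l(l+1)) ℏ = 2√3 ℏ.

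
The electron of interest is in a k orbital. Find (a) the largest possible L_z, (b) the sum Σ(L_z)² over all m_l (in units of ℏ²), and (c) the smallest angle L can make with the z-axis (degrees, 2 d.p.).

For a k orbital, l = 7.
L_z,max = lℏ = 7ℏ.
Σ m_l² = 280, so Σ(L_z)² = 280 ℏ².
cos θ_min = 7/√56, so θ_min ≈ 20.70°.

L_z,max = 7ℏ; Σ(L_z)² = 280 ℏ²; θ_min ≈ 20.70°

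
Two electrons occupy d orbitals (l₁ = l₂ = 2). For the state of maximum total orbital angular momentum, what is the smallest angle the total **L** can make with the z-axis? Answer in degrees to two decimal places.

The total orbital quantum number L ranges from |l₁ − l₂| to l₁ + l₂ in integer steps.
Allowed values: L = 0, 1, 2, 3, 4.
The maximum is L = 4, with |L_tot| = ℏ√(4·5) = 2√5 ℏ.
The minimum angle with z is arccos(4/√20) ≈ 26.57°.

θ_min ≈ 26.57°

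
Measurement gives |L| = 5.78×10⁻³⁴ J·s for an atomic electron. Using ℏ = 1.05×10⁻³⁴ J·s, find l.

l = 5

In units of ℏ, |L| ≈ 5.505.
Set l(l+1) = 30.30; the integer solution is l = 5.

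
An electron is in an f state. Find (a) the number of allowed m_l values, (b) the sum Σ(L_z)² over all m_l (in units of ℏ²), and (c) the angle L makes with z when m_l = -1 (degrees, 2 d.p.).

7 values; Σ(L_z)² = 28 ℏ²; θ(m_l=-1) ≈ 106.78°

For an f orbital, l = 3.
There are 2l+1 = 7 values of m_l.
Σ m_l² = 28, so Σ(L_z)² = 28 ℏ².
For m_l = -1: cos θ = -1/√12, θ ≈ 106.78°.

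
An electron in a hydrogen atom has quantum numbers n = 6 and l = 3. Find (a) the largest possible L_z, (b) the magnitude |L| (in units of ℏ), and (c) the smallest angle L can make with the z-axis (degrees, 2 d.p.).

L_z,max = 3ℏ; |L| = 2√3 ℏ ≈ 3.464ℏ; θ_min ≈ 30.00°

L_z,max = lℏ = 3ℏ.
|L| = ℏ√(3·4) = 2√3 ℏ ≈ 3.464ℏ.
cos θ_min = 3/√12, so θ_min ≈ 30.00°.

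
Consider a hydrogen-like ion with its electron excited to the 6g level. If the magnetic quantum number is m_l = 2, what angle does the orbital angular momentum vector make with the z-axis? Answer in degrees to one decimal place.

θ ≈ 63.4°

The 6g level has l = 4.
|L|² = l(l+1)ℏ² = 20ℏ², so |L| = 2√5 ℏ.
L_z = m_l ℏ = 2ℏ.
cos θ = L_z/|L| = 2/√20, so θ ≈ 63.4°.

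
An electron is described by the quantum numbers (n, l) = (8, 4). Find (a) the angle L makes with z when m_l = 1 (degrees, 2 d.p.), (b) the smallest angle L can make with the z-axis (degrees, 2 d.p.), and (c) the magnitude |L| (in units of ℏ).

For m_l = 1: cos θ = 1/√20, θ ≈ 77.08°.
cos θ_min = 4/√20, so θ_min ≈ 26.57°.
|L| = ℏ√(4·5) = 2√5 ℏ ≈ 4.472ℏ.

θ(m_l=1) ≈ 77.08°; θ_min ≈ 26.57°; |L| = 2√5 ℏ ≈ 4.472ℏ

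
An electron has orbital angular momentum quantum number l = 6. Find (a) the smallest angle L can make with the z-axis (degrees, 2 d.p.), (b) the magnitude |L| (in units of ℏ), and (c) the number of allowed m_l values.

cos θ_min = 6/√42, so θ_min ≈ 22.21°.
|L| = ℏ√(6·7) = √42 ℏ ≈ 6.481ℏ.
There are 2l+1 = 13 values of m_l.

θ_min ≈ 22.21°; |L| = √42 ℏ ≈ 6.481ℏ; 13 values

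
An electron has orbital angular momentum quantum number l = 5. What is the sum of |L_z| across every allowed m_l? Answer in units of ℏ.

m_l ∈ {-5, -4, -3, -2, -1, 0, 1, 2, 3, 4, 5}.
Σ|m_l| = 2(1+2+…+5) = 30.

Σ|L_z| = 30 ℏ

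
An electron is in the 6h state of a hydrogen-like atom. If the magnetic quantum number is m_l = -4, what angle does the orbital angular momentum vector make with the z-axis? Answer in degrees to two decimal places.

6h means n = 6, l = 5.
|L|² = l(l+1)ℏ² = 30ℏ², so |L| = √30 ℏ.
L_z = m_l ℏ = −4ℏ.
cos θ = L_z/|L| = -4/√30, so θ ≈ 136.91°.

θ ≈ 136.91°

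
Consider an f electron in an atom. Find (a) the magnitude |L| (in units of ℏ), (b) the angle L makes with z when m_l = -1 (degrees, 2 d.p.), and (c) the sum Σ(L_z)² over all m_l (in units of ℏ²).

F corresponds to l = 3.
|L| = ℏ√(3·4) = 2√3 ℏ ≈ 3.464ℏ.
For m_l = -1: cos θ = -1/√12, θ ≈ 106.78°.
Σ m_l² = 28, so Σ(L_z)² = 28 ℏ².

|L| = 2√3 ℏ ≈ 3.464ℏ; θ(m_l=-1) ≈ 106.78°; Σ(L_z)² = 28 ℏ²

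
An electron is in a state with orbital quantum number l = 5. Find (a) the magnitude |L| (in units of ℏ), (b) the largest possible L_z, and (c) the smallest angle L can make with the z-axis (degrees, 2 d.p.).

|L| = ℏ√(5·6) = √30 ℏ ≈ 5.477ℏ.
L_z,max = lℏ = 5ℏ.
cos θ_min = 5/√30, so θ_min ≈ 24.09°.

|L| = √30 ℏ ≈ 5.477ℏ; L_z,max = 5ℏ; θ_min ≈ 24.09°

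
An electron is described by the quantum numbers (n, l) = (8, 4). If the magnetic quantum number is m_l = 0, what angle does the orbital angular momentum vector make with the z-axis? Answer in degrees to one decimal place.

θ ≈ 90.0°

|L| = √(l(l+1)) ℏ = 2√5 ℏ.
L_z = m_l ℏ = 0ℏ.
cos θ = L_z/|L| = 0/√20, so θ ≈ 90.0°.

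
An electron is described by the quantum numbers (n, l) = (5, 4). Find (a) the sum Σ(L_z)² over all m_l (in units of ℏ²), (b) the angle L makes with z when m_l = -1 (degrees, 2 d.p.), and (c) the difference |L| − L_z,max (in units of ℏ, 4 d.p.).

Σ(L_z)² = 60 ℏ²; θ(m_l=-1) ≈ 102.92°; |L|−L_z,max ≈ 0.4721ℏ

Σ m_l² = 60, so Σ(L_z)² = 60 ℏ².
For m_l = -1: cos θ = -1/√20, θ ≈ 102.92°.
|L| − L_z,max = (2√5 − 4)ℏ ≈ 0.4721ℏ.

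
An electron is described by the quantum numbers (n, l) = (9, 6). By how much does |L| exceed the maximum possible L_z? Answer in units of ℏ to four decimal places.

|L| = √42 ℏ ≈ 6.4807ℏ, while L_z,max = lℏ = 6ℏ.
The difference is (√42 − 6)ℏ ≈ 0.4807ℏ.

|L| − L_z,max ≈ 0.4807ℏ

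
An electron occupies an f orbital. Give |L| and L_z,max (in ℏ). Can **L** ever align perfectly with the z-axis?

The letter f corresponds to l = 3.
|L| = 2√3 ℏ ≈ 3.4641ℏ, while L_z,max = lℏ = 3ℏ.
Since |L| > L_z,max, the vector can never point exactly along z; the closest it comes is θ_min = arccos(3/√12) ≈ 30.0°.

No: L_z,max = 3ℏ < |L| = 2√3 ℏ ≈ 3.464ℏ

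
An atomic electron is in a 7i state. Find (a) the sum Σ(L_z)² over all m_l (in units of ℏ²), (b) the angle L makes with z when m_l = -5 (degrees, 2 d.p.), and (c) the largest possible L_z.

7i means n = 7, l = 6.
Σ m_l² = 182, so Σ(L_z)² = 182 ℏ².
For m_l = -5: cos θ = -5/√42, θ ≈ 140.49°.
L_z,max = lℏ = 6ℏ.

Σ(L_z)² = 182 ℏ²; θ(m_l=-5) ≈ 140.49°; L_z,max = 6ℏ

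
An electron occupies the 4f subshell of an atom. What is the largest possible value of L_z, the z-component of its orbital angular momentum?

The 4f subshell has l = 3.
L_z = m_l ℏ with m_l ∈ {−3, …, 3}; the maximum is m_l = 3.

L_z,max = 3ℏ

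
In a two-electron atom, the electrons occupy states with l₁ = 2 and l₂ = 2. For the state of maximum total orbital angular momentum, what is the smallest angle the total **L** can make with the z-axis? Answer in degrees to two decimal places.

θ_min ≈ 26.57°

By the triangle rule, |l₁ − l₂| ≤ L ≤ l₁ + l₂.
L ∈ {0, 1, 2, 3, 4}.
The maximum is L = 4, with |L_tot| = ℏ√(4·5) = 2√5 ℏ.
The minimum angle with z is arccos(4/√20) ≈ 26.57°.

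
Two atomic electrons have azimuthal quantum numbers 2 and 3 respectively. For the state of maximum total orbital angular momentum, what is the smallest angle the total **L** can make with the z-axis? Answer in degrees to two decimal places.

θ_min ≈ 24.09°

By the triangle rule, |l₁ − l₂| ≤ L ≤ l₁ + l₂.
So L can be 1, 2, 3, 4, 5.
The maximum is L = 5, with |L_tot| = ℏ√(5·6) = √30 ℏ.
The minimum angle with z is arccos(5/√30) ≈ 24.09°.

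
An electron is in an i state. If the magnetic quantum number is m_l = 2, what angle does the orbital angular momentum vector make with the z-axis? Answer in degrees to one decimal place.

For an i orbital, l = 6.
|L| = √(l(l+1)) ℏ = √42 ℏ.
L_z = m_l ℏ = 2ℏ.
cos θ = L_z/|L| = 2/√42, so θ ≈ 72.0°.

θ ≈ 72.0°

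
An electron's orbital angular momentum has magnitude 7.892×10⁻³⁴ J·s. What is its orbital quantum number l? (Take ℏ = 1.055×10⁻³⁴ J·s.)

In units of ℏ, |L| ≈ 7.481.
Set l(l+1) = 55.96; the integer solution is l = 7.

l = 7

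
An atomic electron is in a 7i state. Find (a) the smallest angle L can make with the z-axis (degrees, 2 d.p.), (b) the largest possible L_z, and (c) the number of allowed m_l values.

For 7i, l = 6.
cos θ_min = 6/√42, so θ_min ≈ 22.21°.
L_z,max = lℏ = 6ℏ.
There are 2l+1 = 13 values of m_l.

θ_min ≈ 22.21°; L_z,max = 6ℏ; 13 values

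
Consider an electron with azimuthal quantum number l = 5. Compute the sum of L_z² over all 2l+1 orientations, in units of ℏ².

The allowed m_l values are -5, -4, -3, -2, -1, 0, 1, 2, 3, 4, 5.
Σ m_l² = 2·(1 + 4 + 9 + 16 + 25) = 110.

Σ(L_z)² = 110 ℏ²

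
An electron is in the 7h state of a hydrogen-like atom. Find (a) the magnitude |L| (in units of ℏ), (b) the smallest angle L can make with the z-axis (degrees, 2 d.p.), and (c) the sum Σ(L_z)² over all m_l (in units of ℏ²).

|L| = √30 ℏ ≈ 5.477ℏ; θ_min ≈ 24.09°; Σ(L_z)² = 110 ℏ²

For 7h, l = 5.
|L| = ℏ√(5·6) = √30 ℏ ≈ 5.477ℏ.
cos θ_min = 5/√30, so θ_min ≈ 24.09°.
Σ m_l² = 110, so Σ(L_z)² = 110 ℏ².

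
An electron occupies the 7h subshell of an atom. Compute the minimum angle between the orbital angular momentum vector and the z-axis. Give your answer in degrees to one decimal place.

θ_min ≈ 24.1°

7h means n = 7, l = 5.
|L| = ℏ√(l(l+1)) = √30 ℏ.
The smallest angle corresponds to the largest L_z, i.e. m_l = l = 5, giving L_z = 5ℏ.
cos θ_min = 5/√30, so θ_min ≈ 24.1°.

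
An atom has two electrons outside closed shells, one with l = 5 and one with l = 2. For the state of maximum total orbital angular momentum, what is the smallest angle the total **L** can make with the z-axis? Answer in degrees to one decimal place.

θ_min ≈ 20.7°

By the triangle rule, |l₁ − l₂| ≤ L ≤ l₁ + l₂.
Allowed values: L = 3, 4, 5, 6, 7.
The maximum is L = 7, with |L_tot| = ℏ√(7·8) = 2√14 ℏ.
The minimum angle with z is arccos(7/√56) ≈ 20.7°.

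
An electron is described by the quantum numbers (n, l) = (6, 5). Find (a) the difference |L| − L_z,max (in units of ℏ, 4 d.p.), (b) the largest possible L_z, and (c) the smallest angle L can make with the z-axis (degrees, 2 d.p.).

|L|−L_z,max ≈ 0.4772ℏ; L_z,max = 5ℏ; θ_min ≈ 24.09°

|L| − L_z,max = (√30 − 5)ℏ ≈ 0.4772ℏ.
L_z,max = lℏ = 5ℏ.
cos θ_min = 5/√30, so θ_min ≈ 24.09°.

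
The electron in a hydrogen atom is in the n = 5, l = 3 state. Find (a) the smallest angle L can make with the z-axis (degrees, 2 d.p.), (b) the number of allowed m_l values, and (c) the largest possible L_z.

cos θ_min = 3/√12, so θ_min ≈ 30.00°.
There are 2l+1 = 7 values of m_l.
L_z,max = lℏ = 3ℏ.

θ_min ≈ 30.00°; 7 values; L_z,max = 3ℏ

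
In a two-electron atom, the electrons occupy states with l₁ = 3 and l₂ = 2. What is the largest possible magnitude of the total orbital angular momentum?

By the triangle rule, |l₁ − l₂| ≤ L ≤ l₁ + l₂.
L ∈ {1, 2, 3, 4, 5}.
The largest magnitude corresponds to L = 5: |L_tot| = ℏ√(5·6) = √30 ℏ.

|L_tot|_max = √30 ℏ ≈ 5.477ℏ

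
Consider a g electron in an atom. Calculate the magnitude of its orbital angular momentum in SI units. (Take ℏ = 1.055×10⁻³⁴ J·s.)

A g state has l = 4.
|L| = ℏ√(l(l+1)) = ℏ√(4·5) = 2√5 ℏ
Numerically, |L| = 4.472 × (1.055×10⁻³⁴ J·s) = 4.718×10⁻³⁴ J·s.

|L| = 4.718×10⁻³⁴ J·s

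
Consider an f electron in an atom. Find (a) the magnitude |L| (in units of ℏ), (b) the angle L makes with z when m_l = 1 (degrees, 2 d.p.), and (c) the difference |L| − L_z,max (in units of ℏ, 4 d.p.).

The letter f corresponds to l = 3.
|L| = ℏ√(3·4) = 2√3 ℏ ≈ 3.464ℏ.
For m_l = 1: cos θ = 1/√12, θ ≈ 73.22°.
|L| − L_z,max = (2√3 − 3)ℏ ≈ 0.4641ℏ.

|L| = 2√3 ℏ ≈ 3.464ℏ; θ(m_l=1) ≈ 73.22°; |L|−L_z,max ≈ 0.4641ℏ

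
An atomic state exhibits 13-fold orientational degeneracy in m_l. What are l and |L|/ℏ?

13 = 2l + 1, so l = (13−1)/2 = 6.
Then |L| = √(l(l+1)) ℏ = √42 ℏ.

l = 6, |L| = √42 ℏ ≈ 6.481ℏ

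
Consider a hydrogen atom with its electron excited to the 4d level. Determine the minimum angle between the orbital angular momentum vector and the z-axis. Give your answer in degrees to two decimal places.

θ_min ≈ 35.26°

The 4d level has l = 2.
|L| = ℏ√(l(l+1)) = √6 ℏ.
The smallest angle corresponds to the largest L_z, i.e. m_l = l = 2, giving L_z = 2ℏ.
cos θ_min = 2/√6, so θ_min ≈ 35.26°.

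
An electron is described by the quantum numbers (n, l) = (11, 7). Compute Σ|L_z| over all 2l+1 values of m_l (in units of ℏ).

The allowed m_l values are -7, -6, -5, -4, -3, -2, -1, 0, 1, 2, 3, 4, 5, 6, 7.
Σ|m_l| = 2·7(7+1)/2 = 56.

Σ|L_z| = 56 ℏ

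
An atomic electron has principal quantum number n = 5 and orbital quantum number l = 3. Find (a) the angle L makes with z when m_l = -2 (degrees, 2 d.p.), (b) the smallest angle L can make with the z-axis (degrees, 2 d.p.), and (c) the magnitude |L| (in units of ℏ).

θ(m_l=-2) ≈ 125.26°; θ_min ≈ 30.00°; |L| = 2√3 ℏ ≈ 3.464ℏ

For m_l = -2: cos θ = -2/√12, θ ≈ 125.26°.
cos θ_min = 3/√12, so θ_min ≈ 30.00°.
|L| = ℏ√(3·4) = 2√3 ℏ ≈ 3.464ℏ.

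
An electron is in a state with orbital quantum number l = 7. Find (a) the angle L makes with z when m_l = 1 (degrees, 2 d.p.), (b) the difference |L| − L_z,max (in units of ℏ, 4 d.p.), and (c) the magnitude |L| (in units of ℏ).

θ(m_l=1) ≈ 82.32°; |L|−L_z,max ≈ 0.4833ℏ; |L| = 2√14 ℏ ≈ 7.483ℏ

For m_l = 1: cos θ = 1/√56, θ ≈ 82.32°.
|L| − L_z,max = (2√14 − 7)ℏ ≈ 0.4833ℏ.
|L| = ℏ√(7·8) = 2√14 ℏ ≈ 7.483ℏ.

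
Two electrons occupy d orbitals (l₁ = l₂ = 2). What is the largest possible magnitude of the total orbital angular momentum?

By the triangle rule, |l₁ − l₂| ≤ L ≤ l₁ + l₂.
So L can be 0, 1, 2, 3, 4.
The largest magnitude corresponds to L = 4: |L_tot| = ℏ√(4·5) = 2√5 ℏ.

|L_tot|_max = 2√5 ℏ ≈ 4.472ℏ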